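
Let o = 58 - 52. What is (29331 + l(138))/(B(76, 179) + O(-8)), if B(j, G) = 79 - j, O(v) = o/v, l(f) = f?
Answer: 39292/3 ≈ 13097.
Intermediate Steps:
o = 6
O(v) = 6/v
(29331 + l(138))/(B(76, 179) + O(-8)) = (29331 + 138)/((79 - 1*76) + 6/(-8)) = 29469/((79 - 76) + 6*(-⅛)) = 29469/(3 - ¾) = 29469/(9/4) = 29469*(4/9) = 39292/3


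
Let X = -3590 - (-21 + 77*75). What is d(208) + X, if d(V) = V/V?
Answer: -9343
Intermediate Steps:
d(V) = 1
X = -9344 (X = -3590 - (-21 + 5775) = -3590 - 1*5754 = -3590 - 5754 = -9344)
d(208) + X = 1 - 9344 = -9343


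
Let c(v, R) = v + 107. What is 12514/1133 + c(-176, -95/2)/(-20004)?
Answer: 83469411/7554844 ≈ 11.048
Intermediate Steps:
c(v, R) = 107 + v
12514/1133 + c(-176, -95/2)/(-20004) = 12514/1133 + (107 - 176)/(-20004) = 12514*(1/1133) - 69*(-1/20004) = 12514/1133 + 23/6668 = 83469411/7554844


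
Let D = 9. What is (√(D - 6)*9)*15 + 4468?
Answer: 4468 + 135*√3 ≈ 4701.8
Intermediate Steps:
(√(D - 6)*9)*15 + 4468 = (√(9 - 6)*9)*15 + 4468 = (√3*9)*15 + 4468 = (9*√3)*15 + 4468 = 135*√3 + 4468 = 4468 + 135*√3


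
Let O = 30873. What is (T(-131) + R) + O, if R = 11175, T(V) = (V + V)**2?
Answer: 110692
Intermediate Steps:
T(V) = 4*V**2 (T(V) = (2*V)**2 = 4*V**2)
(T(-131) + R) + O = (4*(-131)**2 + 11175) + 30873 = (4*17161 + 11175) + 30873 = (68644 + 11175) + 30873 = 79819 + 30873 = 110692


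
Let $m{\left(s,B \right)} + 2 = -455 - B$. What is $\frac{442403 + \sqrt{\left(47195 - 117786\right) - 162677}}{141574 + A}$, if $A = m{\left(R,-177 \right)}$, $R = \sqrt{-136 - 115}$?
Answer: $\frac{442403}{141294} + \frac{i \sqrt{58317}}{70647} \approx 3.1311 + 0.0034183 i$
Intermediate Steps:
$R = i \sqrt{251}$ ($R = \sqrt{-251} = i \sqrt{251} \approx 15.843 i$)
$m{\left(s,B \right)} = -457 - B$ ($m{\left(s,B \right)} = -2 - \left(455 + B\right) = -457 - B$)
$A = -280$ ($A = -457 - -177 = -457 + 177 = -280$)
$\frac{442403 + \sqrt{\left(47195 - 117786\right) - 162677}}{141574 + A} = \frac{442403 + \sqrt{\left(47195 - 117786\right) - 162677}}{141574 - 280} = \frac{442403 + \sqrt{\left(47195 - 117786\right) - 162677}}{141294} = \left(442403 + \sqrt{-70591 - 162677}\right) \frac{1}{141294} = \left(442403 + \sqrt{-233268}\right) \frac{1}{141294} = \left(442403 + 2 i \sqrt{58317}\right) \frac{1}{141294} = \frac{442403}{141294} + \frac{i \sqrt{58317}}{70647}$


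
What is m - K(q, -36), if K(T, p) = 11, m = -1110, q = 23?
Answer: -1121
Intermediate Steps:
m - K(q, -36) = -1110 - 1*11 = -1110 - 11 = -1121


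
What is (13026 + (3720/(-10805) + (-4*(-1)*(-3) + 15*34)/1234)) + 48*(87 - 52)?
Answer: 19608132963/1333337 ≈ 14706.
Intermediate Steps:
(13026 + (3720/(-10805) + (-4*(-1)*(-3) + 15*34)/1234)) + 48*(87 - 52) = (13026 + (3720*(-1/10805) + (4*(-3) + 510)*(1/1234))) + 48*35 = (13026 + (-744/2161 + (-12 + 510)*(1/1234))) + 1680 = (13026 + (-744/2161 + 498*(1/1234))) + 1680 = (13026 + (-744/2161 + 249/617)) + 1680 = (13026 + 79041/1333337) + 1680 = 17368126803/1333337 + 1680 = 19608132963/1333337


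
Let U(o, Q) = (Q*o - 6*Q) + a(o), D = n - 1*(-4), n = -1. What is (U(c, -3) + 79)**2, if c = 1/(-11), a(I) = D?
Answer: 1216609/121 ≈ 10055.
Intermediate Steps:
D = 3 (D = -1 - 1*(-4) = -1 + 4 = 3)
a(I) = 3
c = -1/11 ≈ -0.090909
U(o, Q) = 3 - 6*Q + Q*o (U(o, Q) = (Q*o - 6*Q) + 3 = (-6*Q + Q*o) + 3 = 3 - 6*Q + Q*o)
(U(c, -3) + 79)**2 = ((3 - 6*(-3) - 3*(-1/11)) + 79)**2 = ((3 + 18 + 3/11) + 79)**2 = (234/11 + 79)**2 = (1103/11)**2 = 1216609/121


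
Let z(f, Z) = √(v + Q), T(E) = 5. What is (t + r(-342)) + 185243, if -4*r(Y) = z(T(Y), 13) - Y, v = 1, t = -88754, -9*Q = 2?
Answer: 192807/2 - √7/12 ≈ 96403.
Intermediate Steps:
Q = -2/9 (Q = -⅑*2 = -2/9 ≈ -0.22222)
z(f, Z) = √7/3 (z(f, Z) = √(1 - 2/9) = √(7/9) = √7/3)
r(Y) = -√7/12 + Y/4 (r(Y) = -(√7/3 - Y)/4 = -(-Y + √7/3)/4 = -√7/12 + Y/4)
(t + r(-342)) + 185243 = (-88754 + (-√7/12 + (¼)*(-342))) + 185243 = (-88754 + (-√7/12 - 171/2)) + 185243 = (-88754 + (-171/2 - √7/12)) + 185243 = (-177679/2 - √7/12) + 185243 = 192807/2 - √7/12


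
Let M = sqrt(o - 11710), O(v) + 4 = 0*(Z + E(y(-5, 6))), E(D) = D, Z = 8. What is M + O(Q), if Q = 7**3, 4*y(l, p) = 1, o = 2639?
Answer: -4 + I*sqrt(9071) ≈ -4.0 + 95.242*I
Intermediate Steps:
y(l, p) = 1/4 (y(l, p) = (1/4)*1 = 1/4)
Q = 343
O(v) = -4 (O(v) = -4 + 0*(8 + 1/4) = -4 + 0*(33/4) = -4 + 0 = -4)
M = I*sqrt(9071) (M = sqrt(2639 - 11710) = sqrt(-9071) = I*sqrt(9071) ≈ 95.242*I)
M + O(Q) = I*sqrt(9071) - 4 = -4 + I*sqrt(9071)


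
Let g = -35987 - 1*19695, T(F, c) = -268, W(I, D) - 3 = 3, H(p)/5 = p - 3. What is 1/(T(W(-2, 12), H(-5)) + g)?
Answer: -1/55950 ≈ -1.7873e-5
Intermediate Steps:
H(p) = -15 + 5*p (H(p) = 5*(p - 3) = 5*(-3 + p) = -15 + 5*p)
W(I, D) = 6 (W(I, D) = 3 + 3 = 6)
g = -55682 (g = -35987 - 19695 = -55682)
1/(T(W(-2, 12), H(-5)) + g) = 1/(-268 - 55682) = 1/(-55950) = -1/55950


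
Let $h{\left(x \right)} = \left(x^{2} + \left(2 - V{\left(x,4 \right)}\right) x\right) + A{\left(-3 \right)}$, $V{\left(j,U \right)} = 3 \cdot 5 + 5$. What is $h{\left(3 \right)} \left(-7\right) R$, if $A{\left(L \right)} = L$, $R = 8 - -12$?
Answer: $6720$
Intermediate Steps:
$V{\left(j,U \right)} = 20$ ($V{\left(j,U \right)} = 15 + 5 = 20$)
$R = 20$ ($R = 8 + 12 = 20$)
$h{\left(x \right)} = -3 + x^{2} - 18 x$ ($h{\left(x \right)} = \left(x^{2} + \left(2 - 20\right) x\right) - 3 = \left(x^{2} - 18 x\right) - 3 = -3 + x^{2} - 18 x$)
$h{\left(3 \right)} \left(-7\right) R = \left(-3 + 3^{2} - 54\right) \left(-7\right) 20 = \left(-3 + 9 - 54\right) \left(-7\right) 20 = \left(-48\right) \left(-7\right) 20 = 336 \cdot 20 = 6720$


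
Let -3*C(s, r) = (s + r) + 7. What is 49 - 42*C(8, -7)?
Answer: 161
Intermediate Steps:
C(s, r) = -7/3 - r/3 - s/3 (C(s, r) = -((s + r) + 7)/3 = -((r + s) + 7)/3 = -(7 + r + s)/3 = -7/3 - r/3 - s/3)
49 - 42*C(8, -7) = 49 - 42*(-7/3 - 1/3*(-7) - 1/3*8) = 49 - 42*(-7/3 + 7/3 - 8/3) = 49 - 42*(-8/3) = 49 + 112 = 161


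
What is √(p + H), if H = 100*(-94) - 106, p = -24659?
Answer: I*√34165 ≈ 184.84*I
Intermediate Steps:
H = -9506 (H = -9400 - 106 = -9506)
√(p + H) = √(-24659 - 9506) = √(-34165) = I*√34165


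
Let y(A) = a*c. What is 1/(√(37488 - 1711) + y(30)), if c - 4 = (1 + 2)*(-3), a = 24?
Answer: 120/21377 + √35777/21377 ≈ 0.014462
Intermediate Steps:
c = -5 (c = 4 + (1 + 2)*(-3) = 4 + 3*(-3) = 4 - 9 = -5)
y(A) = -120 (y(A) = 24*(-5) = -120)
1/(√(37488 - 1711) + y(30)) = 1/(√(37488 - 1711) - 120) = 1/(√35777 - 120) = 1/(-120 + √35777)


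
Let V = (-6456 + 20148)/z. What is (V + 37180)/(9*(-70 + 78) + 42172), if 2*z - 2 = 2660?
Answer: 12375068/14056691 ≈ 0.88037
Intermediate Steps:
z = 1331 (z = 1 + (1/2)*2660 = 1 + 1330 = 1331)
V = 13692/1331 (V = (-6456 + 20148)/1331 = 13692*(1/1331) = 13692/1331 ≈ 10.287)
(V + 37180)/(9*(-70 + 78) + 42172) = (13692/1331 + 37180)/(9*(-70 + 78) + 42172) = 49500272/(1331*(9*8 + 42172)) = 49500272/(1331*(72 + 42172)) = (49500272/1331)/42244 = (49500272/1331)*(1/42244) = 12375068/14056691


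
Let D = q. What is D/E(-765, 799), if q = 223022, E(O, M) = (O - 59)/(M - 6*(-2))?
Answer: -90435421/412 ≈ -2.1950e+5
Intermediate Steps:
E(O, M) = (-59 + O)/(12 + M) (E(O, M) = (-59 + O)/(M + 12) = (-59 + O)/(12 + M))
D = 223022
D/E(-765, 799) = 223022/(((-59 - 765)/(12 + 799))) = 223022/((-824/811)) = 223022/(((1/811)*(-824))) = 223022/(-824/811) = 223022*(-811/824) = -90435421/412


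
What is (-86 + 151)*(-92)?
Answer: -5980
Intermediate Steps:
(-86 + 151)*(-92) = 65*(-92) = -5980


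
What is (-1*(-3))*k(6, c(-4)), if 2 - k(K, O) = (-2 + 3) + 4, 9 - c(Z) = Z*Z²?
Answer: -9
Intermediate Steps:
c(Z) = 9 - Z³ (c(Z) = 9 - Z*Z² = 9 - Z³)
k(K, O) = -3 (k(K, O) = 2 - ((-2 + 3) + 4) = 2 - (1 + 4) = 2 - 1*5 = 2 - 5 = -3)
(-1*(-3))*k(6, c(-4)) = -1*(-3)*(-3) = 3*(-3) = -9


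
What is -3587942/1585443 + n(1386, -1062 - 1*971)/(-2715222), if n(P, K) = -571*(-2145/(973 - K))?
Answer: -3254063484038881/1437813124257564 ≈ -2.2632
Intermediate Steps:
n(P, K) = -571/(-973/2145 + K/2145) (n(P, K) = -571*(-2145/(973 - K)) = -571/(-973/2145 + K/2145))
-3587942/1585443 + n(1386, -1062 - 1*971)/(-2715222) = -3587942/1585443 - 1224795/(-973 + (-1062 - 1*971))/(-2715222) = -3587942*1/1585443 - 1224795/(-973 + (-1062 - 971))*(-1/2715222) = -3587942/1585443 - 1224795/(-973 - 2033)*(-1/2715222) = -3587942/1585443 - 1224795/(-3006)*(-1/2715222) = -3587942/1585443 - 1224795*(-1/3006)*(-1/2715222) = -3587942/1585443 + (408265/1002)*(-1/2715222) = -3587942/1585443 - 408265/2720652444 = -3254063484038881/1437813124257564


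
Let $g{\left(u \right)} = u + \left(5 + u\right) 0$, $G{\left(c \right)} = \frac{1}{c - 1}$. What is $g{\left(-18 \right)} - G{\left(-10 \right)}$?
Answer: $- \frac{197}{11} \approx -17.909$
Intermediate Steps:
$G{\left(c \right)} = \frac{1}{-1 + c}$
$g{\left(u \right)} = u$ ($g{\left(u \right)} = u + 0 = u$)
$g{\left(-18 \right)} - G{\left(-10 \right)} = -18 - \frac{1}{-1 - 10} = -18 - \frac{1}{-11} = -18 - - \frac{1}{11} = -18 + \frac{1}{11} = - \frac{197}{11}$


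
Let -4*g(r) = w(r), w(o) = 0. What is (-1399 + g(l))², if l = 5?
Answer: 1957201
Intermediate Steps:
g(r) = 0 (g(r) = -¼*0 = 0)
(-1399 + g(l))² = (-1399 + 0)² = (-1399)² = 1957201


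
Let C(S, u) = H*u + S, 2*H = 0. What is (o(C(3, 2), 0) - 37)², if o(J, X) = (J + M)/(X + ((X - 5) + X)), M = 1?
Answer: 35721/25 ≈ 1428.8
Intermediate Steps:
H = 0 (H = (½)*0 = 0)
C(S, u) = S (C(S, u) = 0*u + S = 0 + S = S)
o(J, X) = (1 + J)/(-5 + 3*X) (o(J, X) = (J + 1)/(X + ((X - 5) + X)) = (1 + J)/(X + ((-5 + X) + X)) = (1 + J)/(X + (-5 + 2*X)) = (1 + J)/(-5 + 3*X))
(o(C(3, 2), 0) - 37)² = ((1 + 3)/(-5 + 3*0) - 37)² = (4/(-5 + 0) - 37)² = (4/(-5) - 37)² = (-⅕*4 - 37)² = (-⅘ - 37)² = (-189/5)² = 35721/25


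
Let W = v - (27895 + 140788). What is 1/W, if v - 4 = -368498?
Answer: -1/537177 ≈ -1.8616e-6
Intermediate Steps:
v = -368494 (v = 4 - 368498 = -368494)
W = -537177 (W = -368494 - (27895 + 140788) = -368494 - 1*168683 = -368494 - 168683 = -537177)
1/W = 1/(-537177) = -1/537177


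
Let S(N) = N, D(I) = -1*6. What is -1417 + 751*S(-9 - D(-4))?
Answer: -3670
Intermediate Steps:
D(I) = -6
-1417 + 751*S(-9 - D(-4)) = -1417 + 751*(-9 - 1*(-6)) = -1417 + 751*(-9 + 6) = -1417 + 751*(-3) = -1417 - 2253 = -3670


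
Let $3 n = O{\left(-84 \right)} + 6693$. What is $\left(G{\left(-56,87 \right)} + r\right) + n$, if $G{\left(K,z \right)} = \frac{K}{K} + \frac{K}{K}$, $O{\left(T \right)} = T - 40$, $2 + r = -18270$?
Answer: $- \frac{48241}{3} \approx -16080.0$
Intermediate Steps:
$r = -18272$ ($r = -2 - 18270 = -18272$)
$O{\left(T \right)} = -40 + T$ ($O{\left(T \right)} = T - 40 = -40 + T$)
$G{\left(K,z \right)} = 2$ ($G{\left(K,z \right)} = 1 + 1 = 2$)
$n = \frac{6569}{3}$ ($n = \frac{\left(-40 - 84\right) + 6693}{3} = \frac{-124 + 6693}{3} = \frac{1}{3} \cdot 6569 = \frac{6569}{3} \approx 2189.7$)
$\left(G{\left(-56,87 \right)} + r\right) + n = \left(2 - 18272\right) + \frac{6569}{3} = -18270 + \frac{6569}{3} = - \frac{48241}{3}$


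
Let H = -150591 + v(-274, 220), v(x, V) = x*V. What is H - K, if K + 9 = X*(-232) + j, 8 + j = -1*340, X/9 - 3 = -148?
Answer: -513274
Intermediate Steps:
X = -1305 (X = 27 + 9*(-148) = 27 - 1332 = -1305)
v(x, V) = V*x
j = -348 (j = -8 - 1*340 = -8 - 340 = -348)
H = -210871 (H = -150591 + 220*(-274) = -150591 - 60280 = -210871)
K = 302403 (K = -9 + (-1305*(-232) - 348) = -9 + (302760 - 348) = -9 + 302412 = 302403)
H - K = -210871 - 1*302403 = -210871 - 302403 = -513274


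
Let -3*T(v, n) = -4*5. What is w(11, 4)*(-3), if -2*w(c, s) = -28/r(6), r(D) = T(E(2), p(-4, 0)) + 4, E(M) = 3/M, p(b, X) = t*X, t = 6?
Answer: -63/16 ≈ -3.9375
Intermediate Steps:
p(b, X) = 6*X
T(v, n) = 20/3 (T(v, n) = -(-4)*5/3 = -⅓*(-20) = 20/3)
r(D) = 32/3 (r(D) = 20/3 + 4 = 32/3)
w(c, s) = 21/16 (w(c, s) = -(-14)/32/3 = -(-14)*3/32 = -½*(-21/8) = 21/16)
w(11, 4)*(-3) = (21/16)*(-3) = -63/16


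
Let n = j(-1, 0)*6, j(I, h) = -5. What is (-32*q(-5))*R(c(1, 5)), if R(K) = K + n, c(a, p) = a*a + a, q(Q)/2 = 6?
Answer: 10752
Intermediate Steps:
q(Q) = 12 (q(Q) = 2*6 = 12)
n = -30 (n = -5*6 = -30)
c(a, p) = a + a**2 (c(a, p) = a**2 + a = a + a**2)
R(K) = -30 + K (R(K) = K - 30 = -30 + K)
(-32*q(-5))*R(c(1, 5)) = (-32*12)*(-30 + 1*(1 + 1)) = -384*(-30 + 1*2) = -384*(-30 + 2) = -384*(-28) = 10752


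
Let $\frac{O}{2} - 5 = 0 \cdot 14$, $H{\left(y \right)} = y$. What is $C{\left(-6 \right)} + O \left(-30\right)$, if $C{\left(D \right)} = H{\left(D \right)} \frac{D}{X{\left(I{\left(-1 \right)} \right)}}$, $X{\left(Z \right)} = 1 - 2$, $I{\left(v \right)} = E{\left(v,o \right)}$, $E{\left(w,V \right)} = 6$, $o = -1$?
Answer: $-336$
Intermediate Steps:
$O = 10$ ($O = 10 + 2 \cdot 0 \cdot 14 = 10 + 2 \cdot 0 = 10 + 0 = 10$)
$I{\left(v \right)} = 6$
$X{\left(Z \right)} = -1$ ($X{\left(Z \right)} = 1 - 2 = -1$)
$C{\left(D \right)} = - D^{2}$ ($C{\left(D \right)} = D \frac{D}{-1} = D D \left(-1\right) = D \left(- D\right) = - D^{2}$)
$C{\left(-6 \right)} + O \left(-30\right) = - \left(-6\right)^{2} + 10 \left(-30\right) = \left(-1\right) 36 - 300 = -36 - 300 = -336$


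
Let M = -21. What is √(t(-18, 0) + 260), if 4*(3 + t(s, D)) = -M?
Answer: √1049/2 ≈ 16.194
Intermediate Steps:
t(s, D) = 9/4 (t(s, D) = -3 + (-1*(-21))/4 = -3 + (¼)*21 = -3 + 21/4 = 9/4)
√(t(-18, 0) + 260) = √(9/4 + 260) = √(1049/4) = √1049/2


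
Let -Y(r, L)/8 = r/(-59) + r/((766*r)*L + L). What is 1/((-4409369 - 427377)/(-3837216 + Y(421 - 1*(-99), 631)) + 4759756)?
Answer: 28450692732284112/135418391298922634064529 ≈ 2.1009e-7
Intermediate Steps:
Y(r, L) = 8*r/59 - 8*r/(L + 766*L*r) (Y(r, L) = -8*(r/(-59) + r/((766*r)*L + L)) = -8*(r*(-1/59) + r/(766*L*r + L)) = -8*(-r/59 + r/(L + 766*L*r)) = 8*r/59 - 8*r/(L + 766*L*r))
1/((-4409369 - 427377)/(-3837216 + Y(421 - 1*(-99), 631)) + 4759756) = 1/((-4409369 - 427377)/(-3837216 + (8/59)*(421 - 1*(-99))*(-59 + 631 + 766*631*(421 - 1*(-99)))/(631*(1 + 766*(421 - 1*(-99))))) + 4759756) = 1/(-4836746/(-3837216 + (8/59)*(421 + 99)*(1/631)*(-59 + 631 + 766*631*(421 + 99))/(1 + 766*(421 + 99))) + 4759756) = 1/(-4836746/(-3837216 + (8/59)*520*(1/631)*(-59 + 631 + 766*631*520)/(1 + 766*520)) + 4759756) = 1/(-4836746/(-3837216 + (8/59)*520*(1/631)*(-59 + 631 + 251339920)/(1 + 398320)) + 4759756) = 1/(-4836746/(-3837216 + (8/59)*520*(1/631)*251340492/398321) + 4759756) = 1/(-4836746/(-3837216 + (8/59)*520*(1/631)*(1/398321)*251340492) + 4759756) = 1/(-4836746/(-3837216 + 1045576446720/14829092509) + 4759756) = 1/(-4836746/(-56901385464568224/14829092509) + 4759756) = 1/(-4836746*(-14829092509/56901385464568224) + 4759756) = 1/(35862276938267857/28450692732284112 + 4759756) = 1/(135418391298922634064529/28450692732284112) = 28450692732284112/135418391298922634064529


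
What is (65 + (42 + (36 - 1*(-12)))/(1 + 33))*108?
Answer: 124200/17 ≈ 7305.9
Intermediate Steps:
(65 + (42 + (36 - 1*(-12)))/(1 + 33))*108 = (65 + (42 + (36 + 12))/34)*108 = (65 + (42 + 48)*(1/34))*108 = (65 + 90*(1/34))*108 = (65 + 45/17)*108 = (1150/17)*108 = 124200/17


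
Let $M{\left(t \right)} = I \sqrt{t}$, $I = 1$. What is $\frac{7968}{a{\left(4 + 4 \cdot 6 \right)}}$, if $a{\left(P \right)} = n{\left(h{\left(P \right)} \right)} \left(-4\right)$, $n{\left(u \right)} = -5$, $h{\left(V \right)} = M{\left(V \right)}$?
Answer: $\frac{1992}{5} \approx 398.4$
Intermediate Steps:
$M{\left(t \right)} = \sqrt{t}$ ($M{\left(t \right)} = 1 \sqrt{t} = \sqrt{t}$)
$h{\left(V \right)} = \sqrt{V}$
$a{\left(P \right)} = 20$ ($a{\left(P \right)} = \left(-5\right) \left(-4\right) = 20$)
$\frac{7968}{a{\left(4 + 4 \cdot 6 \right)}} = \frac{7968}{20} = 7968 \cdot \frac{1}{20} = \frac{1992}{5}$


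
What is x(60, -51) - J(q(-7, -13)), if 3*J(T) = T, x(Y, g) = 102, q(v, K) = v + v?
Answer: 320/3 ≈ 106.67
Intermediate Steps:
q(v, K) = 2*v
J(T) = T/3
x(60, -51) - J(q(-7, -13)) = 102 - 2*(-7)/3 = 102 - (-14)/3 = 102 - 1*(-14/3) = 102 + 14/3 = 320/3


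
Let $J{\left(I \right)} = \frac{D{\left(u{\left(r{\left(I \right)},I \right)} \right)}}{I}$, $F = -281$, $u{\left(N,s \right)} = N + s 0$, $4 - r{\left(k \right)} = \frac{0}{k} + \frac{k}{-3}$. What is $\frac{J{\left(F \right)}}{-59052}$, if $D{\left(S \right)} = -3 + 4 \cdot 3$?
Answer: $\frac{3}{5531204} \approx 5.4238 \cdot 10^{-7}$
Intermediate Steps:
$r{\left(k \right)} = 4 + \frac{k}{3}$ ($r{\left(k \right)} = 4 - \left(\frac{0}{k} + \frac{k}{-3}\right) = 4 - \left(0 + k \left(- \frac{1}{3}\right)\right) = 4 - \left(0 - \frac{k}{3}\right) = 4 - - \frac{k}{3} = 4 + \frac{k}{3}$)
$u{\left(N,s \right)} = N$ ($u{\left(N,s \right)} = N + 0 = N$)
$D{\left(S \right)} = 9$ ($D{\left(S \right)} = -3 + 12 = 9$)
$J{\left(I \right)} = \frac{9}{I}$
$\frac{J{\left(F \right)}}{-59052} = \frac{9 \frac{1}{-281}}{-59052} = 9 \left(- \frac{1}{281}\right) \left(- \frac{1}{59052}\right) = \left(- \frac{9}{281}\right) \left(- \frac{1}{59052}\right) = \frac{3}{5531204}$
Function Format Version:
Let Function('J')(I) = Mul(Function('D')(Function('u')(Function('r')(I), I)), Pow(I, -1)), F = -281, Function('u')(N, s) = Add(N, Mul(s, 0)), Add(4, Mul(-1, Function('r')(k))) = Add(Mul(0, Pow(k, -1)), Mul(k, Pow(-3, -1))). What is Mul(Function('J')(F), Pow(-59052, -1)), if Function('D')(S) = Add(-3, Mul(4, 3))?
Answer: Rational(3, 5531204) ≈ 5.4238e-7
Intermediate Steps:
Function('r')(k) = Add(4, Mul(Rational(1, 3), k)) (Function('r')(k) = Add(4, Mul(-1, Add(Mul(0, Pow(k, -1)), Mul(k, Pow(-3, -1))))) = Add(4, Mul(-1, Add(0, Mul(k, Rational(-1, 3))))) = Add(4, Mul(-1, Add(0, Mul(Rational(-1, 3), k)))) = Add(4, Mul(-1, Mul(Rational(-1, 3), k))) = Add(4, Mul(Rational(1, 3), k)))
Function('u')(N, s) = N (Function('u')(N, s) = Add(N, 0) = N)
Function('D')(S) = 9 (Function('D')(S) = Add(-3, 12) = 9)
Function('J')(I) = Mul(9, Pow(I, -1))
Mul(Function('J')(F), Pow(-59052, -1)) = Mul(Mul(9, Pow(-281, -1)), Pow(-59052, -1)) = Mul(Mul(9, Rational(-1, 281)), Rational(-1, 59052)) = Mul(Rational(-9, 281), Rational(-1, 59052)) = Rational(3, 5531204)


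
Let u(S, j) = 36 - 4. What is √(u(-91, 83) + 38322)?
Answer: √38354 ≈ 195.84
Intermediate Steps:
u(S, j) = 32
√(u(-91, 83) + 38322) = √(32 + 38322) = √38354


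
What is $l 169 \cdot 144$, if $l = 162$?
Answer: $3942432$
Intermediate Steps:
$l 169 \cdot 144 = 162 \cdot 169 \cdot 144 = 27378 \cdot 144 = 3942432$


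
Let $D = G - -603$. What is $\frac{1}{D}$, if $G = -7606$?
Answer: $- \frac{1}{7003} \approx -0.0001428$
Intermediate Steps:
$D = -7003$ ($D = -7606 - -603 = -7606 + 603 = -7003$)
$\frac{1}{D} = \frac{1}{-7003} = - \frac{1}{7003}$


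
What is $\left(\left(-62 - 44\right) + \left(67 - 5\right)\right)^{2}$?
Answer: $1936$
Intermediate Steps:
$\left(\left(-62 - 44\right) + \left(67 - 5\right)\right)^{2} = \left(-106 + 62\right)^{2} = \left(-44\right)^{2} = 1936$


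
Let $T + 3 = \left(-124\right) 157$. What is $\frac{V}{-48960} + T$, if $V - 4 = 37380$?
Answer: $- \frac{119167193}{6120} \approx -19472.0$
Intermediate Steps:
$T = -19471$ ($T = -3 - 19468 = -19471$)
$V = 37384$ ($V = 4 + 37380 = 37384$)
$\frac{V}{-48960} + T = \frac{37384}{-48960} - 19471 = 37384 \left(- \frac{1}{48960}\right) - 19471 = - \frac{4673}{6120} - 19471 = - \frac{119167193}{6120}$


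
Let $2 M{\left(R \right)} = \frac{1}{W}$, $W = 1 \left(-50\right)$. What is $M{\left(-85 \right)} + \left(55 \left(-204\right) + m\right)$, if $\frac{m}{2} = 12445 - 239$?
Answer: $\frac{1319199}{100} \approx 13192.0$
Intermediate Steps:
$W = -50$
$m = 24412$ ($m = 2 \left(12445 - 239\right) = 2 \cdot 12206 = 24412$)
$M{\left(R \right)} = - \frac{1}{100}$ ($M{\left(R \right)} = \frac{1}{2 \left(-50\right)} = \frac{1}{2} \left(- \frac{1}{50}\right) = - \frac{1}{100}$)
$M{\left(-85 \right)} + \left(55 \left(-204\right) + m\right) = - \frac{1}{100} + \left(55 \left(-204\right) + 24412\right) = - \frac{1}{100} + \left(-11220 + 24412\right) = - \frac{1}{100} + 13192 = \frac{1319199}{100}$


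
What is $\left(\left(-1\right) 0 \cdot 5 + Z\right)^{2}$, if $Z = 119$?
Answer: $14161$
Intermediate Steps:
$\left(\left(-1\right) 0 \cdot 5 + Z\right)^{2} = \left(\left(-1\right) 0 \cdot 5 + 119\right)^{2} = \left(0 \cdot 5 + 119\right)^{2} = \left(0 + 119\right)^{2} = 119^{2} = 14161$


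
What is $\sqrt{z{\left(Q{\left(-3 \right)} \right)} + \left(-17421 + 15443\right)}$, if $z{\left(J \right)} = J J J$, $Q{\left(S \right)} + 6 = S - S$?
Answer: $i \sqrt{2194} \approx 46.84 i$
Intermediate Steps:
$Q{\left(S \right)} = -6$ ($Q{\left(S \right)} = -6 + \left(S - S\right) = -6 + 0 = -6$)
$z{\left(J \right)} = J^{3}$ ($z{\left(J \right)} = J^{2} J = J^{3}$)
$\sqrt{z{\left(Q{\left(-3 \right)} \right)} + \left(-17421 + 15443\right)} = \sqrt{\left(-6\right)^{3} + \left(-17421 + 15443\right)} = \sqrt{-216 - 1978} = \sqrt{-2194} = i \sqrt{2194}$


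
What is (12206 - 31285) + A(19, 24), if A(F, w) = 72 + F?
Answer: -18988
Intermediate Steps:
(12206 - 31285) + A(19, 24) = (12206 - 31285) + (72 + 19) = -19079 + 91 = -18988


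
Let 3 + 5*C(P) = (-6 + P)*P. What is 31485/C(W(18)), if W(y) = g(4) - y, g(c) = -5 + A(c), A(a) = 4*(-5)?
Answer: 157425/2104 ≈ 74.822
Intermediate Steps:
A(a) = -20
g(c) = -25 (g(c) = -5 - 20 = -25)
W(y) = -25 - y
C(P) = -⅗ + P*(-6 + P)/5 (C(P) = -⅗ + ((-6 + P)*P)/5 = -⅗ + (P*(-6 + P))/5 = -⅗ + P*(-6 + P)/5)
31485/C(W(18)) = 31485/(-⅗ - 6*(-25 - 1*18)/5 + (-25 - 1*18)²/5) = 31485/(-⅗ - 6*(-25 - 18)/5 + (-25 - 18)²/5) = 31485/(-⅗ - 6/5*(-43) + (⅕)*(-43)²) = 31485/(-⅗ + 258/5 + (⅕)*1849) = 31485/(-⅗ + 258/5 + 1849/5) = 31485/(2104/5) = 31485*(5/2104) = 157425/2104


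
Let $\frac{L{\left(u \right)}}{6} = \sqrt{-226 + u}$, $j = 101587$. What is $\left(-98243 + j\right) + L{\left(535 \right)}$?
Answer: $3344 + 6 \sqrt{309} \approx 3449.5$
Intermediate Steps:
$L{\left(u \right)} = 6 \sqrt{-226 + u}$
$\left(-98243 + j\right) + L{\left(535 \right)} = \left(-98243 + 101587\right) + 6 \sqrt{-226 + 535} = 3344 + 6 \sqrt{309}$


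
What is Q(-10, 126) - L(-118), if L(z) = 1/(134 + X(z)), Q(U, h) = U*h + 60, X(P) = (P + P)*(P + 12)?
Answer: -30180001/25150 ≈ -1200.0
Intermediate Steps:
X(P) = 2*P*(12 + P) (X(P) = (2*P)*(12 + P) = 2*P*(12 + P))
Q(U, h) = 60 + U*h
L(z) = 1/(134 + 2*z*(12 + z))
Q(-10, 126) - L(-118) = (60 - 10*126) - 1/(2*(67 - 118*(12 - 118))) = (60 - 1260) - 1/(2*(67 - 118*(-106))) = -1200 - 1/(2*(67 + 12508)) = -1200 - 1/(2*12575) = -1200 - 1*1/25150 = -1200 - 1/25150 = -30180001/25150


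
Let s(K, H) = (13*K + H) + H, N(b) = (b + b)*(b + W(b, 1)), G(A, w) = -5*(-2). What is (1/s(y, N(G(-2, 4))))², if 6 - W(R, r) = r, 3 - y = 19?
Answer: 1/153664 ≈ 6.5077e-6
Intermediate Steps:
y = -16 (y = 3 - 1*19 = 3 - 19 = -16)
W(R, r) = 6 - r
G(A, w) = 10
N(b) = 2*b*(5 + b) (N(b) = (b + b)*(b + (6 - 1*1)) = (2*b)*(b + (6 - 1)) = (2*b)*(b + 5) = (2*b)*(5 + b) = 2*b*(5 + b))
s(K, H) = 2*H + 13*K (s(K, H) = (H + 13*K) + H = 2*H + 13*K)
(1/s(y, N(G(-2, 4))))² = (1/(2*(2*10*(5 + 10)) + 13*(-16)))² = (1/(2*(2*10*15) - 208))² = (1/(2*300 - 208))² = (1/(600 - 208))² = (1/392)² = 1/153664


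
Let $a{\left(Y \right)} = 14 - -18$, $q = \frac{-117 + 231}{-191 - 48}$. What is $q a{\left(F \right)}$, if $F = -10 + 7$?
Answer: $- \frac{3648}{239} \approx -15.264$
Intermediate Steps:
$F = -3$
$q = - \frac{114}{239}$ ($q = \frac{114}{-239} = 114 \left(- \frac{1}{239}\right) = - \frac{114}{239} \approx -0.47699$)
$a{\left(Y \right)} = 32$ ($a{\left(Y \right)} = 14 + 18 = 32$)
$q a{\left(F \right)} = \left(- \frac{114}{239}\right) 32 = - \frac{3648}{239}$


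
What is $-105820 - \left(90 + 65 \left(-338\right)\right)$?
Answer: $-83940$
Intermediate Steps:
$-105820 - \left(90 + 65 \left(-338\right)\right) = -105820 - \left(90 - 21970\right) = -105820 - -21880 = -105820 + 21880 = -83940$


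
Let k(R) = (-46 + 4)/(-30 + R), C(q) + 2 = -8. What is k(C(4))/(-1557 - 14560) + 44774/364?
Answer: 3608110879/29332940 ≈ 123.01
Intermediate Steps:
C(q) = -10 (C(q) = -2 - 8 = -10)
k(R) = -42/(-30 + R)
k(C(4))/(-1557 - 14560) + 44774/364 = (-42/(-30 - 10))/(-1557 - 14560) + 44774/364 = -42/(-40)/(-16117) + 44774*(1/364) = -42*(-1/40)*(-1/16117) + 22387/182 = (21/20)*(-1/16117) + 22387/182 = -21/322340 + 22387/182 = 3608110879/29332940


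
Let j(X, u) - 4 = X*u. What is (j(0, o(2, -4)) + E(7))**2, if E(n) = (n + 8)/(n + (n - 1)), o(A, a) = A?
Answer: 4489/169 ≈ 26.562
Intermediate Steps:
j(X, u) = 4 + X*u
E(n) = (8 + n)/(-1 + 2*n) (E(n) = (8 + n)/(n + (-1 + n)) = (8 + n)/(-1 + 2*n))
(j(0, o(2, -4)) + E(7))**2 = ((4 + 0*2) + (8 + 7)/(-1 + 2*7))**2 = ((4 + 0) + 15/(-1 + 14))**2 = (4 + 15/13)**2 = (67/13)**2 = 4489/169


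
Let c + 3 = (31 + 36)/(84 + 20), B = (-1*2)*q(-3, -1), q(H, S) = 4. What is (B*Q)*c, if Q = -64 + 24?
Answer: -9800/13 ≈ -753.85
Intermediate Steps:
B = -8 (B = -1*2*4 = -2*4 = -8)
c = -245/104 (c = -3 + (31 + 36)/(84 + 20) = -3 + 67/104 = -245/104 ≈ -2.3558)
Q = -40
(B*Q)*c = -8*(-40)*(-245/104) = 320*(-245/104) = -9800/13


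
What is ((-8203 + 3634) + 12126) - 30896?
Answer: -23339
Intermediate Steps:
((-8203 + 3634) + 12126) - 30896 = (-4569 + 12126) - 30896 = 7557 - 30896 = -23339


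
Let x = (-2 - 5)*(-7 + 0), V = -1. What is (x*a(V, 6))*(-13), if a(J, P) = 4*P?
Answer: -15288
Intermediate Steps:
x = 49 (x = -7*(-7) = 49)
(x*a(V, 6))*(-13) = (49*(4*6))*(-13) = (49*24)*(-13) = 1176*(-13) = -15288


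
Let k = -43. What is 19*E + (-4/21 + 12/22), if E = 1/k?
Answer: -863/9933 ≈ -0.086882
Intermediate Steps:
E = -1/43 (E = 1/(-43) = -1/43 ≈ -0.023256)
19*E + (-4/21 + 12/22) = 19*(-1/43) + (-4/21 + 12/22) = -19/43 + (-4*1/21 + 12*(1/22)) = -19/43 + (-4/21 + 6/11) = -19/43 + 82/231 = -863/9933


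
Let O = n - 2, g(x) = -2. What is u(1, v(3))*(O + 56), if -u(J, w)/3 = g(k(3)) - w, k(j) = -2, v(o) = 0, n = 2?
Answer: 336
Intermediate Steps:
O = 0 (O = 2 - 2 = 0)
u(J, w) = 6 + 3*w (u(J, w) = -3*(-2 - w) = 6 + 3*w)
u(1, v(3))*(O + 56) = (6 + 3*0)*(0 + 56) = (6 + 0)*56 = 6*56 = 336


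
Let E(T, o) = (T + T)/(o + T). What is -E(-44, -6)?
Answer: -44/25 ≈ -1.7600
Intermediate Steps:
E(T, o) = 2*T/(T + o) (E(T, o) = (2*T)/(T + o) = 2*T/(T + o))
-E(-44, -6) = -2*(-44)/(-44 - 6) = -2*(-44)/(-50) = -2*(-44)*(-1)/50 = -1*44/25 = -44/25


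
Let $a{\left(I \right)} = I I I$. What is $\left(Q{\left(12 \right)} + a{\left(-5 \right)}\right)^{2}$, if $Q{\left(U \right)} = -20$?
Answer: $21025$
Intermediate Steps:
$a{\left(I \right)} = I^{3}$ ($a{\left(I \right)} = I I^{2} = I^{3}$)
$\left(Q{\left(12 \right)} + a{\left(-5 \right)}\right)^{2} = \left(-20 + \left(-5\right)^{3}\right)^{2} = \left(-20 - 125\right)^{2} = \left(-145\right)^{2} = 21025$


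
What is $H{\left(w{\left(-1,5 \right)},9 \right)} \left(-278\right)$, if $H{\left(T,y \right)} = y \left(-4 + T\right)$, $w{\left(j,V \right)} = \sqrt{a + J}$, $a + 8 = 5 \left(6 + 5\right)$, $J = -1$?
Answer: $10008 - 2502 \sqrt{46} \approx -6961.4$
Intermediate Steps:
$a = 47$ ($a = -8 + 5 \left(6 + 5\right) = -8 + 5 \cdot 11 = -8 + 55 = 47$)
$w{\left(j,V \right)} = \sqrt{46}$ ($w{\left(j,V \right)} = \sqrt{47 - 1} = \sqrt{46}$)
$H{\left(w{\left(-1,5 \right)},9 \right)} \left(-278\right) = 9 \left(-4 + \sqrt{46}\right) \left(-278\right) = \left(-36 + 9 \sqrt{46}\right) \left(-278\right) = 10008 - 2502 \sqrt{46}$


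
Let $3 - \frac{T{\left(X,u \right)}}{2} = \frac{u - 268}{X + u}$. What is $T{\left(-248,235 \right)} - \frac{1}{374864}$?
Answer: $\frac{4498355}{4873232} \approx 0.92307$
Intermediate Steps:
$T{\left(X,u \right)} = 6 - \frac{2 \left(-268 + u\right)}{X + u}$ ($T{\left(X,u \right)} = 6 - 2 \frac{u - 268}{X + u} = 6 - 2 \frac{-268 + u}{X + u} = 6 - \frac{2 \left(-268 + u\right)}{X + u}$)
$T{\left(-248,235 \right)} - \frac{1}{374864} = \frac{2 \left(268 + 2 \cdot 235 + 3 \left(-248\right)\right)}{-248 + 235} - \frac{1}{374864} = \frac{2 \left(268 + 470 - 744\right)}{-13} - \frac{1}{374864} = 2 \left(- \frac{1}{13}\right) \left(-6\right) - \frac{1}{374864} = \frac{12}{13} - \frac{1}{374864} = \frac{4498355}{4873232}$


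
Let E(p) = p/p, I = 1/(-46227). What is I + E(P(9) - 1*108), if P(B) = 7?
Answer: 46226/46227 ≈ 0.99998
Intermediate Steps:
I = -1/46227 ≈ -2.1632e-5
E(p) = 1
I + E(P(9) - 1*108) = -1/46227 + 1 = 46226/46227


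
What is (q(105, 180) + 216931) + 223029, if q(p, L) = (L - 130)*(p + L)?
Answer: 454210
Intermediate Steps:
q(p, L) = (-130 + L)*(L + p)
(q(105, 180) + 216931) + 223029 = ((180² - 130*180 - 130*105 + 180*105) + 216931) + 223029 = ((32400 - 23400 - 13650 + 18900) + 216931) + 223029 = (14250 + 216931) + 223029 = 231181 + 223029 = 454210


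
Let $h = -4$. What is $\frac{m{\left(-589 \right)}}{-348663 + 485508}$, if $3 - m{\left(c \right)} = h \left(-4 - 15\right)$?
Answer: $- \frac{73}{136845} \approx -0.00053345$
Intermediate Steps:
$m{\left(c \right)} = -73$ ($m{\left(c \right)} = 3 - - 4 \left(-4 - 15\right) = 3 - \left(-4\right) \left(-19\right) = 3 - 76 = -73$)
$\frac{m{\left(-589 \right)}}{-348663 + 485508} = - \frac{73}{-348663 + 485508} = - \frac{73}{136845}$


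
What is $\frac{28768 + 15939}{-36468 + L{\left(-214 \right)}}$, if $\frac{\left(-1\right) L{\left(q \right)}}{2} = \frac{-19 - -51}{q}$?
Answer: $- \frac{4783649}{3902044} \approx -1.2259$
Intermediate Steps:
$L{\left(q \right)} = - \frac{64}{q}$ ($L{\left(q \right)} = - 2 \frac{-19 - -51}{q} = - 2 \frac{-19 + 51}{q} = - 2 \frac{32}{q} = - \frac{64}{q}$)
$\frac{28768 + 15939}{-36468 + L{\left(-214 \right)}} = \frac{28768 + 15939}{-36468 - \frac{64}{-214}} = \frac{44707}{-36468 - - \frac{32}{107}} = \frac{44707}{-36468 + \frac{32}{107}} = \frac{44707}{- \frac{3902044}{107}} = 44707 \left(- \frac{107}{3902044}\right) = - \frac{4783649}{3902044}$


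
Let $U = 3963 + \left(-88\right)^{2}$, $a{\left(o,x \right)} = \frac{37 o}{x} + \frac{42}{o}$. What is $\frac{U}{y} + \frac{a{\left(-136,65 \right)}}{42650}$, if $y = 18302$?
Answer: $\frac{1100317101809}{1725082463000} \approx 0.63783$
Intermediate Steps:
$a{\left(o,x \right)} = \frac{42}{o} + \frac{37 o}{x}$ ($a{\left(o,x \right)} = \frac{37 o}{x} + \frac{42}{o} = \frac{42}{o} + \frac{37 o}{x}$)
$U = 11707$ ($U = 3963 + 7744 = 11707$)
$\frac{U}{y} + \frac{a{\left(-136,65 \right)}}{42650} = \frac{11707}{18302} + \frac{\frac{42}{-136} + 37 \left(-136\right) \frac{1}{65}}{42650} = 11707 \cdot \frac{1}{18302} + \left(42 \left(- \frac{1}{136}\right) + 37 \left(-136\right) \frac{1}{65}\right) \frac{1}{42650} = \frac{11707}{18302} + \left(- \frac{21}{68} - \frac{5032}{65}\right) \frac{1}{42650} = \frac{11707}{18302} - \frac{343541}{188513000} = \frac{1100317101809}{1725082463000}$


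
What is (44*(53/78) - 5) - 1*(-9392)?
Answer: 367259/39 ≈ 9416.9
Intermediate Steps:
(44*(53/78) - 5) - 1*(-9392) = (44*(53*(1/78)) - 5) + 9392 = (44*(53/78) - 5) + 9392 = (1166/39 - 5) + 9392 = 971/39 + 9392 = 367259/39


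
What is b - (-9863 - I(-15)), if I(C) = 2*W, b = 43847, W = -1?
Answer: 53708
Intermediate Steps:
I(C) = -2 (I(C) = 2*(-1) = -2)
b - (-9863 - I(-15)) = 43847 - (-9863 - 1*(-2)) = 43847 - (-9863 + 2) = 43847 - 1*(-9861) = 43847 + 9861 = 53708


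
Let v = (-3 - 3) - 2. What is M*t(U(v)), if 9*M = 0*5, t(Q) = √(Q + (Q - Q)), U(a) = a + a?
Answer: 0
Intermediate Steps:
v = -8 (v = -6 - 2 = -8)
U(a) = 2*a
t(Q) = √Q (t(Q) = √(Q + 0) = √Q)
M = 0 (M = (0*5)/9 = (⅑)*0 = 0)
M*t(U(v)) = 0*√(2*(-8)) = 0*√(-16) = 0*(4*I) = 0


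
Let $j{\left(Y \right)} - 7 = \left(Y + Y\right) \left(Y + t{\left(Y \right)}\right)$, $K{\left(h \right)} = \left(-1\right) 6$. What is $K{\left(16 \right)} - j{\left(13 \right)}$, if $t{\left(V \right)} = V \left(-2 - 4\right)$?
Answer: $1677$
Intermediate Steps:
$K{\left(h \right)} = -6$
$t{\left(V \right)} = - 6 V$ ($t{\left(V \right)} = V \left(-6\right) = - 6 V$)
$j{\left(Y \right)} = 7 - 10 Y^{2}$ ($j{\left(Y \right)} = 7 + \left(Y + Y\right) \left(Y - 6 Y\right) = 7 + 2 Y \left(- 5 Y\right) = 7 - 10 Y^{2}$)
$K{\left(16 \right)} - j{\left(13 \right)} = -6 - \left(7 - 10 \cdot 13^{2}\right) = -6 - \left(7 - 1690\right) = -6 - -1683 = -6 + 1683 = 1677$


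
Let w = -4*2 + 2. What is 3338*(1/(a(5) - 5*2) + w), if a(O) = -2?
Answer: -121837/6 ≈ -20306.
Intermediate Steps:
w = -6 (w = -8 + 2 = -6)
3338*(1/(a(5) - 5*2) + w) = 3338*(1/(-2 - 5*2) - 6) = 3338*(1/(-2 - 10) - 6) = 3338*(1/(-12) - 6) = 3338*(-1/12*1 - 6) = 3338*(-1/12 - 6) = 3338*(-73/12) = -121837/6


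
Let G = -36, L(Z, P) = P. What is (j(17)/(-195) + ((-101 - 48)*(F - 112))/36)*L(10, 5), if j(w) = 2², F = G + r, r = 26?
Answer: 590761/234 ≈ 2524.6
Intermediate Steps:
F = -10 (F = -36 + 26 = -10)
j(w) = 4
(j(17)/(-195) + ((-101 - 48)*(F - 112))/36)*L(10, 5) = (4/(-195) + ((-101 - 48)*(-10 - 112))/36)*5 = (4*(-1/195) - 149*(-122)*(1/36))*5 = (-4/195 + 18178*(1/36))*5 = (-4/195 + 9089/18)*5 = (590761/1170)*5 = 590761/234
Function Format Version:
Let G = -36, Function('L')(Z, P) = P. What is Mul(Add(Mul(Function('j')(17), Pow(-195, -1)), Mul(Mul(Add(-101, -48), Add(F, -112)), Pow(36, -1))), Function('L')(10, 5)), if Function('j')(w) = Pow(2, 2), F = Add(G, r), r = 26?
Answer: Rational(590761, 234) ≈ 2524.6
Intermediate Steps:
F = -10 (F = Add(-36, 26) = -10)
Function('j')(w) = 4
Mul(Add(Mul(Function('j')(17), Pow(-195, -1)), Mul(Mul(Add(-101, -48), Add(F, -112)), Pow(36, -1))), Function('L')(10, 5)) = Mul(Add(Mul(4, Pow(-195, -1)), Mul(Mul(Add(-101, -48), Add(-10, -112)), Pow(36, -1))), 5) = Mul(Add(Mul(4, Rational(-1, 195)), Mul(Mul(-149, -122), Rational(1, 36))), 5) = Mul(Add(Rational(-4, 195), Mul(18178, Rational(1, 36))), 5) = Mul(Add(Rational(-4, 195), Rational(9089, 18)), 5) = Mul(Rational(590761, 1170), 5) = Rational(590761, 234)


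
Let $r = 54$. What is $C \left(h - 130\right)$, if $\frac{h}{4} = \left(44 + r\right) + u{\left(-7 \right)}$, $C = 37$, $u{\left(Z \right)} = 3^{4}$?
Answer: $21682$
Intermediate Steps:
$u{\left(Z \right)} = 81$
$h = 716$ ($h = 4 \left(\left(44 + 54\right) + 81\right) = 4 \left(98 + 81\right) = 4 \cdot 179 = 716$)
$C \left(h - 130\right) = 37 \left(716 - 130\right) = 37 \cdot 586 = 21682$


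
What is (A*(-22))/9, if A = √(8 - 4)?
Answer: -44/9 ≈ -4.8889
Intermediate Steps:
A = 2 (A = √4 = 2)
(A*(-22))/9 = (2*(-22))/9 = -44*⅑ = -44/9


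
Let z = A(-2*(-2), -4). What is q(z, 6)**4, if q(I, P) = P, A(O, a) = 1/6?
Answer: 1296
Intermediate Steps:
A(O, a) = 1/6 (A(O, a) = 1*(1/6) = 1/6)
z = 1/6 ≈ 0.16667
q(z, 6)**4 = 6**4 = 1296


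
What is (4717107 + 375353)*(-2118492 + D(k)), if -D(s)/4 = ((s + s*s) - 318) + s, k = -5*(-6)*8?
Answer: -11964938468400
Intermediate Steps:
k = 240 (k = 30*8 = 240)
D(s) = 1272 - 8*s - 4*s² (D(s) = -4*(((s + s*s) - 318) + s) = -4*(((s + s²) - 318) + s) = -4*((-318 + s + s²) + s) = -4*(-318 + s² + 2*s) = 1272 - 8*s - 4*s²)
(4717107 + 375353)*(-2118492 + D(k)) = (4717107 + 375353)*(-2118492 + (1272 - 8*240 - 4*240²)) = 5092460*(-2118492 + (1272 - 1920 - 4*57600)) = 5092460*(-2118492 + (1272 - 1920 - 230400)) = 5092460*(-2118492 - 231048) = 5092460*(-2349540) = -11964938468400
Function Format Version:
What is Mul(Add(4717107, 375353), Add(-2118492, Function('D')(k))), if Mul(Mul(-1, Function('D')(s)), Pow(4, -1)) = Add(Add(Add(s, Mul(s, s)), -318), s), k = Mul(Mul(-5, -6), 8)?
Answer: -11964938468400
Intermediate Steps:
k = 240 (k = Mul(30, 8) = 240)
Function('D')(s) = Add(1272, Mul(-8, s), Mul(-4, Pow(s, 2))) (Function('D')(s) = Mul(-4, Add(Add(Add(s, Mul(s, s)), -318), s)) = Mul(-4, Add(Add(Add(s, Pow(s, 2)), -318), s)) = Mul(-4, Add(Add(-318, s, Pow(s, 2)), s)) = Mul(-4, Add(-318, Pow(s, 2), Mul(2, s))) = Add(1272, Mul(-8, s), Mul(-4, Pow(s, 2))))
Mul(Add(4717107, 375353), Add(-2118492, Function('D')(k))) = Mul(Add(4717107, 375353), Add(-2118492, Add(1272, Mul(-8, 240), Mul(-4, Pow(240, 2))))) = Mul(5092460, Add(-2118492, Add(1272, -1920, Mul(-4, 57600)))) = Mul(5092460, Add(-2118492, Add(1272, -1920, -230400))) = Mul(5092460, Add(-2118492, -231048)) = Mul(5092460, -2349540) = -11964938468400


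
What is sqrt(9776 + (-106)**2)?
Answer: 2*sqrt(5253) ≈ 144.96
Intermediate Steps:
sqrt(9776 + (-106)**2) = sqrt(9776 + 11236) = sqrt(21012) = 2*sqrt(5253)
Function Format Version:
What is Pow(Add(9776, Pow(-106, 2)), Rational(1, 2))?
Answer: Mul(2, Pow(5253, Rational(1, 2))) ≈ 144.96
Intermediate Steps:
Pow(Add(9776, Pow(-106, 2)), Rational(1, 2)) = Pow(Add(9776, 11236), Rational(1, 2)) = Pow(21012, Rational(1, 2)) = Mul(2, Pow(5253, Rational(1, 2)))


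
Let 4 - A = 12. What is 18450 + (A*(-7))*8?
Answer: 18898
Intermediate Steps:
A = -8 (A = 4 - 1*12 = 4 - 12 = -8)
18450 + (A*(-7))*8 = 18450 - 8*(-7)*8 = 18450 + 56*8 = 18450 + 448 = 18898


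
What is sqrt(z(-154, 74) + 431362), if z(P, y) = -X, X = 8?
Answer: sqrt(431354) ≈ 656.78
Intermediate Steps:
z(P, y) = -8 (z(P, y) = -1*8 = -8)
sqrt(z(-154, 74) + 431362) = sqrt(-8 + 431362) = sqrt(431354)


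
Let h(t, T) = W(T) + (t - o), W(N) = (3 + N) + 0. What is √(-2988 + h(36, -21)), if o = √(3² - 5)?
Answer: 2*I*√743 ≈ 54.516*I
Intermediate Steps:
o = 2 (o = √(9 - 5) = √4 = 2)
W(N) = 3 + N
h(t, T) = 1 + T + t (h(t, T) = (3 + T) + (t - 1*2) = (3 + T) + (t - 2) = (3 + T) + (-2 + t) = 1 + T + t)
√(-2988 + h(36, -21)) = √(-2988 + (1 - 21 + 36)) = √(-2988 + 16) = √(-2972) = 2*I*√743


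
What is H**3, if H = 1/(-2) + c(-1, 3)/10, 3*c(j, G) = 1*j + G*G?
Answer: -343/27000 ≈ -0.012704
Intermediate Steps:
c(j, G) = j/3 + G**2/3 (c(j, G) = (1*j + G*G)/3 = (j + G**2)/3 = j/3 + G**2/3)
H = -7/30 (H = 1/(-2) + ((1/3)*(-1) + (1/3)*3**2)/10 = 1*(-1/2) + (-1/3 + (1/3)*9)*(1/10) = -1/2 + (-1/3 + 3)*(1/10) = -1/2 + (8/3)*(1/10) = -1/2 + 4/15 = -7/30 ≈ -0.23333)
H**3 = (-7/30)**3 = -343/27000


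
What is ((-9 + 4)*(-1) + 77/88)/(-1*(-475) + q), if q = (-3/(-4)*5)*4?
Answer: 47/3920 ≈ 0.011990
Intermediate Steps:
q = 15 (q = (-3*(-¼)*5)*4 = ((¾)*5)*4 = (15/4)*4 = 15)
((-9 + 4)*(-1) + 77/88)/(-1*(-475) + q) = ((-9 + 4)*(-1) + 77/88)/(-1*(-475) + 15) = (-5*(-1) + 77*(1/88))/(475 + 15) = (5 + 7/8)/490 = (47/8)*(1/490) = 47/3920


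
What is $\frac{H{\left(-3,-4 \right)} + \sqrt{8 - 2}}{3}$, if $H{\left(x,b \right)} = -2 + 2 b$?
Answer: $- \frac{10}{3} + \frac{\sqrt{6}}{3} \approx -2.5168$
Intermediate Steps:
$\frac{H{\left(-3,-4 \right)} + \sqrt{8 - 2}}{3} = \frac{\left(-2 + 2 \left(-4\right)\right) + \sqrt{8 - 2}}{3} = \frac{\left(-2 - 8\right) + \sqrt{6}}{3} = \frac{-10 + \sqrt{6}}{3} = - \frac{10}{3} + \frac{\sqrt{6}}{3}$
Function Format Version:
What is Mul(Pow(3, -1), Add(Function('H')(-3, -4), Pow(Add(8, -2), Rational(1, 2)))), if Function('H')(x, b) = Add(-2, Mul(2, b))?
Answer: Add(Rational(-10, 3), Mul(Rational(1, 3), Pow(6, Rational(1, 2)))) ≈ -2.5168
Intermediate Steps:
Mul(Pow(3, -1), Add(Function('H')(-3, -4), Pow(Add(8, -2), Rational(1, 2)))) = Mul(Pow(3, -1), Add(Add(-2, Mul(2, -4)), Pow(Add(8, -2), Rational(1, 2)))) = Mul(Rational(1, 3), Add(Add(-2, -8), Pow(6, Rational(1, 2)))) = Mul(Rational(1, 3), Add(-10, Pow(6, Rational(1, 2)))) = Add(Rational(-10, 3), Mul(Rational(1, 3), Pow(6, Rational(1, 2))))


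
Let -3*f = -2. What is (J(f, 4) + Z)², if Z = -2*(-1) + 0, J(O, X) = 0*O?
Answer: 4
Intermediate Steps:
f = ⅔ (f = -⅓*(-2) = ⅔ ≈ 0.66667)
J(O, X) = 0
Z = 2 (Z = 2 + 0 = 2)
(J(f, 4) + Z)² = (0 + 2)² = 2² = 4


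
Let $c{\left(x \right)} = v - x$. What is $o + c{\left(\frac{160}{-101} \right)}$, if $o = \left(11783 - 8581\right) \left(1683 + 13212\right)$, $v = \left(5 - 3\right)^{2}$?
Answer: $\frac{4817073354}{101} \approx 4.7694 \cdot 10^{7}$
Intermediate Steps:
$v = 4$ ($v = 2^{2} = 4$)
$o = 47693790$ ($o = 3202 \cdot 14895 = 47693790$)
$c{\left(x \right)} = 4 - x$
$o + c{\left(\frac{160}{-101} \right)} = 47693790 + \left(4 - \frac{160}{-101}\right) = 47693790 + \left(4 - 160 \left(- \frac{1}{101}\right)\right) = 47693790 + \left(4 - - \frac{160}{101}\right) = 47693790 + \left(4 + \frac{160}{101}\right) = 47693790 + \frac{564}{101} = \frac{4817073354}{101}$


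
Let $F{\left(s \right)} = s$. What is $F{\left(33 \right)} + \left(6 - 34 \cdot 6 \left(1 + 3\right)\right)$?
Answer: $-777$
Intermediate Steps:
$F{\left(33 \right)} + \left(6 - 34 \cdot 6 \left(1 + 3\right)\right) = 33 + \left(6 - 34 \cdot 6 \left(1 + 3\right)\right) = 33 + \left(6 - 34 \cdot 6 \cdot 4\right) = 33 + \left(6 - 816\right) = 33 - 810 = -777$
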